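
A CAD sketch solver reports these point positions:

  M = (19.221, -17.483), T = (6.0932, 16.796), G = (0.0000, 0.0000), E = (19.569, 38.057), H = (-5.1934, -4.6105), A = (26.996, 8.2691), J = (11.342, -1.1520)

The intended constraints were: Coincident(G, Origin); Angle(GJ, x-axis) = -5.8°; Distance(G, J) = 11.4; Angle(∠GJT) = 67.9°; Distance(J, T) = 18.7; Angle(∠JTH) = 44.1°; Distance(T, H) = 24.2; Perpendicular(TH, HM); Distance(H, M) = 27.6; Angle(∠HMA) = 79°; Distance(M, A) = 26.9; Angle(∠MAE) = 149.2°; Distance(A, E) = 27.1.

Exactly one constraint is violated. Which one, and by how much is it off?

Distance(A, E) = 27.1 — off by 3.60.

G = (0.00, 0.00) ✓; GJ at -5.800° ✓; |GJ| = 11.40 ✓; ∠GJT = 67.90° ✓; |JT| = 18.70 ✓; ∠JTH = 44.10° ✓; |TH| = 24.20 ✓; ∠(TH, HM) = 90.00° ✓; |HM| = 27.60 ✓; ∠HMA = 79.00° ✓; |MA| = 26.90 ✓; ∠MAE = 149.2° ✓; |AE| = 30.70 ✗.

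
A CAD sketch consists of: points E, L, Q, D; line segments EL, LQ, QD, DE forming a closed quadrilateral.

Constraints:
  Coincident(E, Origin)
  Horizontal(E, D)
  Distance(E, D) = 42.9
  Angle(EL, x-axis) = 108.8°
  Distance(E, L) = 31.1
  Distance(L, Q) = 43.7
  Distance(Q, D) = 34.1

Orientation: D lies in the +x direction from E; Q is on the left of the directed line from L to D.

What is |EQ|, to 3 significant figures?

46.9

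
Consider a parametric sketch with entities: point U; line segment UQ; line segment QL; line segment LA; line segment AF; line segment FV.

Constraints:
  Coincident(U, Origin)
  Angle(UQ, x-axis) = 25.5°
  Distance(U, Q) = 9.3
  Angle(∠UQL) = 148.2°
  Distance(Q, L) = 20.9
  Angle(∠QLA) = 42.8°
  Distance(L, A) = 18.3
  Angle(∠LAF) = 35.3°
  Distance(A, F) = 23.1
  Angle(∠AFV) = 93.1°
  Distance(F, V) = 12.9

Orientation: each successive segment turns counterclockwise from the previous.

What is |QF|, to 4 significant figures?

15.91

U is at the origin; UQ runs at 25.5° with length 9.3, so Q = (8.394, 4.004). ∠UQL = 148.2° gives QL at 57.30° from the x-axis; with |QL| = 20.9, L = (19.69, 21.59). ∠QLA = 42.8° gives LA at -165.5° from the x-axis; with |LA| = 18.3, A = (1.968, 17.01). ∠LAF = 35.3° gives AF at -20.80° from the x-axis; with |AF| = 23.1, F = (23.56, 8.806). Then |QF| = |F − Q| = 15.91.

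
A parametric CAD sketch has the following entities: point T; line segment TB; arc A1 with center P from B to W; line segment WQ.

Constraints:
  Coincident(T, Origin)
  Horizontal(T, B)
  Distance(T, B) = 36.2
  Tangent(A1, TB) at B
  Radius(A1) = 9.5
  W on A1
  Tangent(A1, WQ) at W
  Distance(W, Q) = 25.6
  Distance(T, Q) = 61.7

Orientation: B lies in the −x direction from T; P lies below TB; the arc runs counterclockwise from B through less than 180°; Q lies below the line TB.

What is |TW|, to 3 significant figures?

45.6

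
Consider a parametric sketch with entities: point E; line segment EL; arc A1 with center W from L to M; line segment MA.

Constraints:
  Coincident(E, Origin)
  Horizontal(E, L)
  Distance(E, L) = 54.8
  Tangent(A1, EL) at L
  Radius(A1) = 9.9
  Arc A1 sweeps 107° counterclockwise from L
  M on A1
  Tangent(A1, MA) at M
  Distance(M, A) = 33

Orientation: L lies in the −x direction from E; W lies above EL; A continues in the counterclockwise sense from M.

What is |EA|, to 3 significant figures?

70.6

On A1, L sits at bearing -90° from W; a 107° counterclockwise sweep puts M at bearing 17°, so M = W + 9.9·(cos 17°, sin 17°) = (-45.3, 12.8). A1 meets MA tangentially, so WM is at right angles to MA, so MA runs along (−sin 17°, cos 17°); with |MA| = 33.0, A = (-55.0, 44.4). Then |EA| = |A − E| = 70.6.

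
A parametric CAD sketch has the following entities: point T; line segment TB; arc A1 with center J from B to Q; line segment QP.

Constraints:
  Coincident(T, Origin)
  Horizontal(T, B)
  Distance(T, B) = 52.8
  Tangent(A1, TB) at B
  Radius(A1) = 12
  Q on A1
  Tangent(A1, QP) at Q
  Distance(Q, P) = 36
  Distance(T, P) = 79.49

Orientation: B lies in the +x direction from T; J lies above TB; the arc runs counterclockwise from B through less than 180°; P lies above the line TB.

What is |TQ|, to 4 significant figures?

66.00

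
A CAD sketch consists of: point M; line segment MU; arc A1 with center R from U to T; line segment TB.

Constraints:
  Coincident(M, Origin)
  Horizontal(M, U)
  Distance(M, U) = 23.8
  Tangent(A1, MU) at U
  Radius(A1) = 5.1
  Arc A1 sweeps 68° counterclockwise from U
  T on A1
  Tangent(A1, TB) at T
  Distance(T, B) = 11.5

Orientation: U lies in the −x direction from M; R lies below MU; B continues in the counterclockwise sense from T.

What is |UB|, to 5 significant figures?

16.539

M is at the origin; MU is horizontal with |MU| = 23.8 and U on the −x side, so U = (-23.800, 0.0000). Tangency of A1 to MU means the radius RU is perpendicular to MU, so R = U + (0, -5.1) = (-23.800, -5.1000). On A1, U sits at bearing 90° from R; a 68° counterclockwise sweep puts T at bearing 158°, so T = R + 5.1·(cos 158°, sin 158°) = (-28.529, -3.1895). Since A1 is tangent to TB there, RT ⟂ TB, so TB runs along (−sin 158°, cos 158°); with |TB| = 11.5, B = (-32.837, -13.852). Then |UB| = |B − U| = 16.539.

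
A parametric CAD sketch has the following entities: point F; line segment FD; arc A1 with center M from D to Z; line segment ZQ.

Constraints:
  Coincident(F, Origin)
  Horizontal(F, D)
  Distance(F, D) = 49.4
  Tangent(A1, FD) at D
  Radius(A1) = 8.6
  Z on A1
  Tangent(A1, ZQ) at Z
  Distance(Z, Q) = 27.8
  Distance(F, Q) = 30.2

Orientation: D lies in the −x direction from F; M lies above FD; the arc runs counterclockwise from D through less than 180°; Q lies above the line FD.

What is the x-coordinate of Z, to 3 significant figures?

-43.8

F is at the origin; F and D share the same y with |FD| = 49.4 and D on the −x side, so D = (-49.4, 0.00). A1 meets FD tangentially, so MD is at right angles to FD, so M = D + (0, 8.6) = (-49.4, 8.60). Since MZ ⟂ ZQ (tangency), |MQ| = √(8.6² + 27.8²) = 29.1 regardless of where Z sits on A1. So Q lies on both circle(F, 30.2) and circle(M, 29.1); the above-FD intersection is Q = (-22.6, 20.0). Z is the foot of the tangent from Q: Z = (-43.8, 2.04).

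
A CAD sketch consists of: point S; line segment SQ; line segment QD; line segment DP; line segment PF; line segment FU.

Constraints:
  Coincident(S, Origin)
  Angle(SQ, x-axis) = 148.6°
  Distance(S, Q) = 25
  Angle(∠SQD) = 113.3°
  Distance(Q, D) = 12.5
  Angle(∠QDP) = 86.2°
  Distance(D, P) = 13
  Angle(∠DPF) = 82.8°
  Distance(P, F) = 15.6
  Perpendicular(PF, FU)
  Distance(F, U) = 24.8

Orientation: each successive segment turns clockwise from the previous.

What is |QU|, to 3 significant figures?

14.4

S is at the origin; SQ runs at 148.6° with length 25.0, so Q = (-21.3, 13.0). ∠SQD = 113.3° gives QD at 81.9° from the x-axis; with |QD| = 12.5, D = (-19.6, 25.4). ∠QDP = 86.2° gives DP at -11.9° from the x-axis; with |DP| = 13.0, P = (-6.86, 22.7). ∠DPF = 82.8° gives PF at -109° from the x-axis; with |PF| = 15.6, F = (-12.0, 7.98). PF ⟂ FU, so FU runs at 161°; with |FU| = 24.8, U = (-35.4, 16.1). Then |QU| = |U − Q| = 14.4.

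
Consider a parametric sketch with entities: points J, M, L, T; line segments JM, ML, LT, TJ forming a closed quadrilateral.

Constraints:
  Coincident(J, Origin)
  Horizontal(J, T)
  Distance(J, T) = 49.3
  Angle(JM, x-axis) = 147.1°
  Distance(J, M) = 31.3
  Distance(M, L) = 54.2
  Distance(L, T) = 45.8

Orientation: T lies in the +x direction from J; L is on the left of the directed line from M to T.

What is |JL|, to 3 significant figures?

44.8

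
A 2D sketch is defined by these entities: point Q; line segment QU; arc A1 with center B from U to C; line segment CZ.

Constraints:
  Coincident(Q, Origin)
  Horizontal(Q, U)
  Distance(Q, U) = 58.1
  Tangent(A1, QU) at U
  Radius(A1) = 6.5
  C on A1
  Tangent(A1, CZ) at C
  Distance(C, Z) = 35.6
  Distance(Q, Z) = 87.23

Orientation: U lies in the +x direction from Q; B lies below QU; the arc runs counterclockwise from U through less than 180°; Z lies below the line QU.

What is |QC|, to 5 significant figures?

54.823

Checks: Q = (0.00, 0.00) ✓; |BC| = 6.500 ✓; ∠(BC, CZ) = 90.00° ✓; |CZ| = 35.60 ✓; |QZ| = 87.23 ✓.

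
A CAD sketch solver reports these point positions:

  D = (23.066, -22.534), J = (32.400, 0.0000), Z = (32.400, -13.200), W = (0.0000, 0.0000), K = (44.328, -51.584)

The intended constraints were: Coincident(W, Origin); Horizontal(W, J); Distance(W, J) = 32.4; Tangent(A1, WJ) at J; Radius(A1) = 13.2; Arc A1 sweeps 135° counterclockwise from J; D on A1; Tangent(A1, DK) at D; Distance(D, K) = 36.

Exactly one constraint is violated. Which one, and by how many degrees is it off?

Tangent(A1, DK) at D — off by 8.80°.

W = (0.00, 0.00) ✓; W.y = 0.00, J.y = 0.00 ✓; |WJ| = 32.40 ✓; ∠(ZJ, JW) = 90.00° ✓; |ZJ| = 13.20 ✓; bearing(Z→D) − bearing(Z→J) = 135.0° ✓; |ZD| = 13.20 ✓; ∠(ZD, DK) = 98.80° ✗; |DK| = 36.00 ✓.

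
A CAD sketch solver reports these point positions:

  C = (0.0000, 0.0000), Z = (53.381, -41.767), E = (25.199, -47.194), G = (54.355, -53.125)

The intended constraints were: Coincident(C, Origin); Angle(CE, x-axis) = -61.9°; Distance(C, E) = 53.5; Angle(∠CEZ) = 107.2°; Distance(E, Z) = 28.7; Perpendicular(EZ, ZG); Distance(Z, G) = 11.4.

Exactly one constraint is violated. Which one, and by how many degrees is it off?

Perpendicular(EZ, ZG) — off by 6.00°.

C = (0.00, 0.00) ✓; CE at -61.90° ✓; |CE| = 53.50 ✓; ∠CEZ = 107.2° ✓; |EZ| = 28.70 ✓; ∠(EZ, ZG) = 96.00° ✗; |ZG| = 11.40 ✓.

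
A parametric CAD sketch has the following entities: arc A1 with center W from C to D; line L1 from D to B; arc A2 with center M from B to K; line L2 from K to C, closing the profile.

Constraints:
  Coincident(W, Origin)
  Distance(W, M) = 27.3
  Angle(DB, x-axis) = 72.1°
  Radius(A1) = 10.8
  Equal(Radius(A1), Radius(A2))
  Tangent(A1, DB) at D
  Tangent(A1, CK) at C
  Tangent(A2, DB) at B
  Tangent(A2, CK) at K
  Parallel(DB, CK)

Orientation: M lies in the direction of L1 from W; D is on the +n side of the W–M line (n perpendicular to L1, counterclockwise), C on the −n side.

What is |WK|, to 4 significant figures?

29.36

The slot axis is L1's direction at 72.1°, so u = (cos 72.1°, sin 72.1°) = (0.3074, 0.9516) and n = (−sin 72.1°, cos 72.1°) = (-0.9516, 0.3074). W is at the origin and M lies 27.3 along u from W, so M = 27.3·u = (8.391, 25.98). Tangency of A1 to both parallel lines with radius 10.8 puts D and C at W ± 10.8·n: D = (-10.28, 3.319), C = (10.28, -3.319). Equal radii place B and K the same way about M: B = M + 10.8·n = (-1.886, 29.30), K = M − 10.8·n = (18.67, 22.66). Then |WK| = |K − W| = 29.36.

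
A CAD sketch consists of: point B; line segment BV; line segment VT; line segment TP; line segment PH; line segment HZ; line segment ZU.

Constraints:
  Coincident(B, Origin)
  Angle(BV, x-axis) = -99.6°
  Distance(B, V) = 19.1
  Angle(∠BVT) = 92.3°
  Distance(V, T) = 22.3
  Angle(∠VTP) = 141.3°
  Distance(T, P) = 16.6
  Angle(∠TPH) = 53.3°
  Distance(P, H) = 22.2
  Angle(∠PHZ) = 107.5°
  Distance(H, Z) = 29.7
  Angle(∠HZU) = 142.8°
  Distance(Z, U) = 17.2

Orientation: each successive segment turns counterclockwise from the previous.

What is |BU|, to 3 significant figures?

45.4

B is at the origin; BV runs at -99.6° with length 19.1, so V = (-3.19, -18.8). ∠BVT = 92.3° gives VT at -11.9° from the x-axis; with |VT| = 22.3, T = (18.6, -23.4). ∠VTP = 141.3° gives TP at 26.8° from the x-axis; with |TP| = 16.6, P = (33.5, -15.9). ∠TPH = 53.3° gives PH at 154° from the x-axis; with |PH| = 22.2, H = (13.6, -6.04). ∠PHZ = 107.5° gives HZ at -134° from the x-axis; with |HZ| = 29.7, Z = (-7.05, -27.4). ∠HZU = 142.8° gives ZU at -96.8° from the x-axis; with |ZU| = 17.2, U = (-9.08, -44.5). Then |BU| = |U − B| = 45.4.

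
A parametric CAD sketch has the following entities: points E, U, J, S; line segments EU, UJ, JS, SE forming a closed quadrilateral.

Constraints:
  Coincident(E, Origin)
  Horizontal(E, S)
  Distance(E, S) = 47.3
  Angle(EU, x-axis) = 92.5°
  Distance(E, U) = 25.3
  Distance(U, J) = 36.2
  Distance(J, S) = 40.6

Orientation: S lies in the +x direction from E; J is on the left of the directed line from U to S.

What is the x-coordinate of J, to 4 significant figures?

32.81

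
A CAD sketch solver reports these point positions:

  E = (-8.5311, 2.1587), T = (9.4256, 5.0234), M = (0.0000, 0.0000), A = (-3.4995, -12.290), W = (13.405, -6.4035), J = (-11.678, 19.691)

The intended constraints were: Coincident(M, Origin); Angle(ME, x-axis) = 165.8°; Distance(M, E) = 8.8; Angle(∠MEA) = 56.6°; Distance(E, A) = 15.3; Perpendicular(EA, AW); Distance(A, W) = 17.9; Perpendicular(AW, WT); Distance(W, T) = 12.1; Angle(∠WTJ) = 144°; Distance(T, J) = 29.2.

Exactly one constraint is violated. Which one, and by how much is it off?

Distance(T, J) = 29.2 — off by 3.50.

M = (0.00, 0.00) ✓; ME at 165.8° ✓; |ME| = 8.800 ✓; ∠MEA = 56.60° ✓; |EA| = 15.30 ✓; ∠(EA, AW) = 90.00° ✓; |AW| = 17.90 ✓; ∠(AW, WT) = 90.00° ✓; |WT| = 12.10 ✓; ∠WTJ = 144.0° ✓; |TJ| = 25.70 ✗.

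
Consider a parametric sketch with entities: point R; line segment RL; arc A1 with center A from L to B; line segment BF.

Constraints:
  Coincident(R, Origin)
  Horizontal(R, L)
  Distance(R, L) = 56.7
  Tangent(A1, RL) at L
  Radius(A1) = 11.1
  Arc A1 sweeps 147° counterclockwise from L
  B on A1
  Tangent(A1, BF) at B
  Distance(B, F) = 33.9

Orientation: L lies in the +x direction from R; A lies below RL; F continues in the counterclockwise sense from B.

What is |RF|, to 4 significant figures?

88.12

R is at the origin; R and L share the same y with |RL| = 56.7 and L on the +x side, so L = (56.70, 0.000). Since A1 is tangent to RL there, AL ⟂ RL, so A = L + (0, -11.1) = (56.70, -11.10). On A1, L sits at bearing 90° from A; a 147° counterclockwise sweep puts B at bearing 237°, so B = A + 11.1·(cos 237°, sin 237°) = (50.65, -20.41). A1 meets BF tangentially, so AB is at right angles to BF, so BF runs along (−sin 237°, cos 237°); with |BF| = 33.9, F = (79.09, -38.87). Then |RF| = |F − R| = 88.12.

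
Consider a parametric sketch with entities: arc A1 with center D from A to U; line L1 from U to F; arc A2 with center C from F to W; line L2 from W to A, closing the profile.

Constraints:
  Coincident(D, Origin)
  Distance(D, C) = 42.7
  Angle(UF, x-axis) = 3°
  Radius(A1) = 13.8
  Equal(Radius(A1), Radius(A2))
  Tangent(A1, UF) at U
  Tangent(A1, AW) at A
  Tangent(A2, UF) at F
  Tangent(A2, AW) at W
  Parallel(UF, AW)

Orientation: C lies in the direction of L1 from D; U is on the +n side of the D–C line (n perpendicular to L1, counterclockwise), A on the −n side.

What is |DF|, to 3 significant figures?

44.9

The slot axis is L1's direction at 3.0°, so u = (cos 3.0°, sin 3.0°) = (0.999, 0.0523) and n = (−sin 3.0°, cos 3.0°) = (-0.0523, 0.999). D is at the origin and C lies 42.7 along u from D, so C = 42.7·u = (42.6, 2.23). Tangency of A1 to both parallel lines with radius 13.8 puts U and A at D ± 13.8·n: U = (-0.722, 13.8), A = (0.722, -13.8). Equal radii place F and W the same way about C: F = C + 13.8·n = (41.9, 16.0), W = C − 13.8·n = (43.4, -11.5). Then |DF| = |F − D| = 44.9.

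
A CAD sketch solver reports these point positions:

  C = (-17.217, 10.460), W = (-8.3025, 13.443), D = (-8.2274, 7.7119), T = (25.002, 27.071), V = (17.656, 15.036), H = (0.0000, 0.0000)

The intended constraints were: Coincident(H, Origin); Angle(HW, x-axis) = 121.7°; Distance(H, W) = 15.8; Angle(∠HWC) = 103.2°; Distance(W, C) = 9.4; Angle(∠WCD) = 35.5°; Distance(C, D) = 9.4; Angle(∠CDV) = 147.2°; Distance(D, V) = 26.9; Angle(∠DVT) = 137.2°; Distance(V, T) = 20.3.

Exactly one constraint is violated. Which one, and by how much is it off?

Distance(V, T) = 20.3 — off by 6.20.

H = (0.00, 0.00) ✓; HW at 121.7° ✓; |HW| = 15.80 ✓; ∠HWC = 103.2° ✓; |WC| = 9.400 ✓; ∠WCD = 35.50° ✓; |CD| = 9.400 ✓; ∠CDV = 147.2° ✓; |DV| = 26.90 ✓; ∠DVT = 137.2° ✓; |VT| = 14.10 ✗.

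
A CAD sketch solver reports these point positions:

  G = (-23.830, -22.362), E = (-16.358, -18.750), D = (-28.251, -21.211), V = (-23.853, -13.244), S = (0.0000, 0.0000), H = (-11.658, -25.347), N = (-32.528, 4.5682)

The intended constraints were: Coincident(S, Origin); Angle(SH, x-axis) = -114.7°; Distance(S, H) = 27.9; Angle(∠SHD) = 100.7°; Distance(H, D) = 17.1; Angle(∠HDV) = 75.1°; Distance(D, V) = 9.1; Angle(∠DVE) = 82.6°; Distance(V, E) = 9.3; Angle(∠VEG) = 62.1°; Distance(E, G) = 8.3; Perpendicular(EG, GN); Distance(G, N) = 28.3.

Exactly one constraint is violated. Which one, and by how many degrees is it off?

Perpendicular(EG, GN) — off by 7.90°.

S = (0.00, 0.00) ✓; SH at -114.7° ✓; |SH| = 27.90 ✓; ∠SHD = 100.7° ✓; |HD| = 17.10 ✓; ∠HDV = 75.10° ✓; |DV| = 9.100 ✓; ∠DVE = 82.60° ✓; |VE| = 9.300 ✓; ∠VEG = 62.10° ✓; |EG| = 8.299 ✓; ∠(EG, GN) = 97.90° ✗; |GN| = 28.30 ✓.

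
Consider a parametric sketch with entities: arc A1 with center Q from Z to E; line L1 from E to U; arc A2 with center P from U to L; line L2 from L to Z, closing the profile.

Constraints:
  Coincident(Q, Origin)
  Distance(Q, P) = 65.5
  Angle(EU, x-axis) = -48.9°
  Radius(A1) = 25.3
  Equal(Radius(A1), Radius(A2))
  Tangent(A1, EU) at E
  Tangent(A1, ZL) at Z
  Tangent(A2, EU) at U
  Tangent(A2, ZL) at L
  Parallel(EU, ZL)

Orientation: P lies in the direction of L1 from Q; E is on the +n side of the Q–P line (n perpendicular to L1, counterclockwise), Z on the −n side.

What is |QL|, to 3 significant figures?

70.2

Tangency of A1 to both parallel lines with radius 25.3 puts E and Z at Q ± 25.3·n: E = (19.1, 16.6), Z = (-19.1, -16.6). Equal radii place U and L the same way about P: U = P + 25.3·n = (62.1, -32.7), L = P − 25.3·n = (24.0, -66.0). Then |QL| = |L − Q| = 70.2.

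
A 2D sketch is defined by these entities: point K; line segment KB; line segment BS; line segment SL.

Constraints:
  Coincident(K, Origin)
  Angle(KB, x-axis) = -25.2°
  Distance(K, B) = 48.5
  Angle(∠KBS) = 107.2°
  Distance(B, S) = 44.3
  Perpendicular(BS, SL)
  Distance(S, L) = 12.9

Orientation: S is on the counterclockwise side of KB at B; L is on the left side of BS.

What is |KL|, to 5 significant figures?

67.502

K is at the origin; KB runs at -25.2° with length 48.5, so B = 48.5·(cos -25.2°, sin -25.2°) = (43.884, -20.650). ∠KBS = 107.2°, so BS runs at -25.2° + (180° − 107.2°) = 47.600° from the x-axis; with |BS| = 44.3, S = B + 44.3·(cos 47.600°, sin 47.600°) = (73.756, 12.063). The perpendicularity gives SL at right angles to BS; with |SL| = 12.9 on the left of BS, L = S + 12.9·(-0.73846, 0.67430) = (64.230, 20.762). Then |KL| = |L − K| = 67.502.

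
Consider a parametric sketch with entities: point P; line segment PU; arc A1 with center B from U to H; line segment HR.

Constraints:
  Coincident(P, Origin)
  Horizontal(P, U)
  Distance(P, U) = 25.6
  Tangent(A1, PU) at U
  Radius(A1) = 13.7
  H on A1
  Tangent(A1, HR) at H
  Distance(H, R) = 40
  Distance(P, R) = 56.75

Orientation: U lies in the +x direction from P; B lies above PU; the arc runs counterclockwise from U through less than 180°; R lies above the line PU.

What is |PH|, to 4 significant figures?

42.70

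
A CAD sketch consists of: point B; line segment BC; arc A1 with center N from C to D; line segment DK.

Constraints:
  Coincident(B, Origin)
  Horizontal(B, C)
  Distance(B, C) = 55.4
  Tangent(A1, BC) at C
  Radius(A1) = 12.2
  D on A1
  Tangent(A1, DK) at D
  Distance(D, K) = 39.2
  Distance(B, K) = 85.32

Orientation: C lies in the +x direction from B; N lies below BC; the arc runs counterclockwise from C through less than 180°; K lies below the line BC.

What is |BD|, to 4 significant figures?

49.40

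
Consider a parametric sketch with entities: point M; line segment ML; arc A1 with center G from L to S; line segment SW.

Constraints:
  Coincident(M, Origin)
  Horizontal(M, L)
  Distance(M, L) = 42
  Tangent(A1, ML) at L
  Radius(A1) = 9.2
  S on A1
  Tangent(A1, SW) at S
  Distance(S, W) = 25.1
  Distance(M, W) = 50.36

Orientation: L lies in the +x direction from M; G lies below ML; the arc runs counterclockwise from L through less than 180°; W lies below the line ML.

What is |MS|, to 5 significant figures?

34.457

Checks: |GS| = 9.200 ✓; ∠(GS, SW) = 90.00° ✓; |SW| = 25.10 ✓; |MW| = 50.36 ✓.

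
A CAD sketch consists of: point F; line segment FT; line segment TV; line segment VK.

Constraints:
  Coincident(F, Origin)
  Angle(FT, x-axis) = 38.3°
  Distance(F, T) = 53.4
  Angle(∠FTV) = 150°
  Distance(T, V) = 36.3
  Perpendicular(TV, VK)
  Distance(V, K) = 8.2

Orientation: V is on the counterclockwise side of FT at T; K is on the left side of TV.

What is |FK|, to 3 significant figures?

84.6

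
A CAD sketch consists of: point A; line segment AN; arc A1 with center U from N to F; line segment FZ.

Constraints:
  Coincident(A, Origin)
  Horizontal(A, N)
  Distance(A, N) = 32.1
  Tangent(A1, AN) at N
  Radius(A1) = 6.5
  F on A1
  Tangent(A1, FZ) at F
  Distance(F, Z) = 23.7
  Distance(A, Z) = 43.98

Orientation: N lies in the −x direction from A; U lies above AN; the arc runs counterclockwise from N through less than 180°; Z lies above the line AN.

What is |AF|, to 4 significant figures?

26.97

A is at the origin; AN is horizontal with |AN| = 32.1 and N on the −x side, so N = (-32.10, 0.000). Since A1 is tangent to AN there, UN ⟂ AN, so U = N + (0, 6.5) = (-32.10, 6.500). Since UF ⟂ FZ (tangency), |UZ| = √(6.5² + 23.7²) = 24.58 regardless of where F sits on A1. So Z lies on both circle(A, 43.98) and circle(U, 24.58); the above-AN intersection is Z = (-31.14, 31.06). F is the foot of the tangent from Z: F = (-25.77, 7.973).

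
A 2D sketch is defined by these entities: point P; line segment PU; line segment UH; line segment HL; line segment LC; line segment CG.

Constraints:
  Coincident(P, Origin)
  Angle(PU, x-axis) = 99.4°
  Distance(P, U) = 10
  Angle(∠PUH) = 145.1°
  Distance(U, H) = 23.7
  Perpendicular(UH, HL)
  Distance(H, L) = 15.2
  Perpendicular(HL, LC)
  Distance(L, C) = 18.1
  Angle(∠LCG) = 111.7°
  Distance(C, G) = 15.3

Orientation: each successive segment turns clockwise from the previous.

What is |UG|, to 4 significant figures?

0.9859

P is at the origin; PU runs at 99.4° with length 10.0, so U = (-1.633, 9.866). ∠PUH = 145.1° gives UH at 64.50° from the x-axis; with |UH| = 23.7, H = (8.570, 31.26). UH is perpendicular to HL, so HL runs at -25.50°; with |HL| = 15.2, L = (22.29, 24.71). HL is perpendicular to LC, so LC runs at -115.5°; with |LC| = 18.1, C = (14.50, 8.376). ∠LCG = 111.7° gives CG at 176.2° from the x-axis; with |CG| = 15.3, G = (-0.7695, 9.390). Then |UG| = |G − U| = 0.9859.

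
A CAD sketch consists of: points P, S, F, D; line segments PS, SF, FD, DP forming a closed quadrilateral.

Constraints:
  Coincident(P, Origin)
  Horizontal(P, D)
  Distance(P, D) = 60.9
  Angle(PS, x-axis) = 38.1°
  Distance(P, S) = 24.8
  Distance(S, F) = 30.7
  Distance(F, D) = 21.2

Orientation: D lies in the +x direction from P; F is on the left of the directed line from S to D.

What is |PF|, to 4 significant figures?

53.29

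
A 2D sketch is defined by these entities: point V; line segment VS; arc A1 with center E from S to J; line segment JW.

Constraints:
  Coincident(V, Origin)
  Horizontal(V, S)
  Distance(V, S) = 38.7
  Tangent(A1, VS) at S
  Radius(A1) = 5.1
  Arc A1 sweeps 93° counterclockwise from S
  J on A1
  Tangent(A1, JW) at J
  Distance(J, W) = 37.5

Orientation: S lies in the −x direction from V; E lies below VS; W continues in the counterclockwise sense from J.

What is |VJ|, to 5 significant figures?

44.121

V is at the origin; V and S share the same y with |VS| = 38.7 and S on the −x side, so S = (-38.700, 0.0000). A1 meets VS tangentially, so ES is at right angles to VS, so E = S + (0, -5.1) = (-38.700, -5.1000). On A1, S sits at bearing 90° from E; a 93° counterclockwise sweep puts J at bearing 183°, so J = E + 5.1·(cos 183°, sin 183°) = (-43.793, -5.3669). Then |VJ| = |J − V| = 44.121.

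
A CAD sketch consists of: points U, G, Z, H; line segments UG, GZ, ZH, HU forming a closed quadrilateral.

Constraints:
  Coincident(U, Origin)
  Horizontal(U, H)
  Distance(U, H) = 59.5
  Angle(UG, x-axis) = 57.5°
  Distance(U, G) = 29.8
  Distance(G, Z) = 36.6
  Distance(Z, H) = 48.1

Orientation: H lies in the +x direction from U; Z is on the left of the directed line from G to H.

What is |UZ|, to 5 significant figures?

65.144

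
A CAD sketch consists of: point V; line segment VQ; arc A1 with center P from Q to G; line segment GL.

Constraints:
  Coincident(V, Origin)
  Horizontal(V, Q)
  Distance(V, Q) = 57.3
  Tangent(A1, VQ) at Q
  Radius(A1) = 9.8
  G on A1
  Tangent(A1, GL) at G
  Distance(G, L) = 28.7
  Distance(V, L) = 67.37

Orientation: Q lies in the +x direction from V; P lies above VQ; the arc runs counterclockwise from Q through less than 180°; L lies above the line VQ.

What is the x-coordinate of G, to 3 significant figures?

66.2

V is at the origin; VQ is horizontal with |VQ| = 57.3 and Q on the +x side, so Q = (57.3, 0.00). The tangent condition forces PQ to be normal to VQ, so P = Q + (0, 9.8) = (57.3, 9.80). Since PG ⟂ GL (tangency), |PL| = √(9.8² + 28.7²) = 30.3 regardless of where G sits on A1. So L lies on both circle(V, 67.37) and circle(P, 30.3); the above-VQ intersection is L = (54.2, 40.0). G is the foot of the tangent from L: G = (66.2, 13.9).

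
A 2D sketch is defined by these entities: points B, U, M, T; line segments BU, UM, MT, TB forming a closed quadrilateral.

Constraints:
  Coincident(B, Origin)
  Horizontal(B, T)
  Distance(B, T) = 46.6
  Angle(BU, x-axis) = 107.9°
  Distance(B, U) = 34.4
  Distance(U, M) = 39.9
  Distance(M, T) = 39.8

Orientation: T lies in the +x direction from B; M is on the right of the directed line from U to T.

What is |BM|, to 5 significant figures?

7.5953

B is at the origin; BT is horizontal with |BT| = 46.6 and T in +x, so T = (46.6, 0). BU runs at 107.9° with |BU| = 34.4, so U = (-10.573, 32.735). M is determined by |UM| = 39.9 and |MT| = 39.8 together: it lies at the intersection of circle(U, 39.9) and circle(T, 39.8). With |UT| = 65.881, the foot of the radical line on UT is 33.001 from U and the perpendicular offset is √(39.9² − 33.001²) = 22.426. Taking the right-of-UT solution: M = (6.9228, -3.1246).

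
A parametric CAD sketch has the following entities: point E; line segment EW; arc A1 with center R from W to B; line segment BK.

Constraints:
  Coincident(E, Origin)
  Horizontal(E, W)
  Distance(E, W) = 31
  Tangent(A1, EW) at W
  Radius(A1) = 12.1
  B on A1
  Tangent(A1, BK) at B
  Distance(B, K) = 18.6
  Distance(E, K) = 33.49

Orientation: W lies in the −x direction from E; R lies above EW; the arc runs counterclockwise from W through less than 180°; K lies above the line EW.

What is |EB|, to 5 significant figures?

21.747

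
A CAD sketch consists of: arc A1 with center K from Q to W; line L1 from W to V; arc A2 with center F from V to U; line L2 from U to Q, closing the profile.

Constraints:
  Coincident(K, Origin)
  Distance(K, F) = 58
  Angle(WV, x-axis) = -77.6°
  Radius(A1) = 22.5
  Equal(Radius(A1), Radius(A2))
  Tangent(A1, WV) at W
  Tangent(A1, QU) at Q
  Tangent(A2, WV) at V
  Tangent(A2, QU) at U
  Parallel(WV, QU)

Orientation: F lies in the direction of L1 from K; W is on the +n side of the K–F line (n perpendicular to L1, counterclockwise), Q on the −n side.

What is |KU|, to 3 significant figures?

62.2

Tangency of A1 to both parallel lines with radius 22.5 puts W and Q at K ± 22.5·n: W = (22.0, 4.83), Q = (-22.0, -4.83). Equal radii place V and U the same way about F: V = F + 22.5·n = (34.4, -51.8), U = F − 22.5·n = (-9.52, -61.5). Then |KU| = |U − K| = 62.2.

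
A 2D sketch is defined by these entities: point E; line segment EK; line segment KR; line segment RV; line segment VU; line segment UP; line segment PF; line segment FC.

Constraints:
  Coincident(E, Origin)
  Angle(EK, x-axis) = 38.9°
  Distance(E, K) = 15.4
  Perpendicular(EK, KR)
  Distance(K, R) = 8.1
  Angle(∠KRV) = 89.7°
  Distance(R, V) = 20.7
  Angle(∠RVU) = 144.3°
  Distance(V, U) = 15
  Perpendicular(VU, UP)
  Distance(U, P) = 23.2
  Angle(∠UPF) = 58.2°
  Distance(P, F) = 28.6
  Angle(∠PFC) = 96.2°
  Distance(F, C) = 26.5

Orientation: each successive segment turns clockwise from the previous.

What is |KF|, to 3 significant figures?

10.9

E is at the origin; EK runs at 38.9° with length 15.4, so K = (12.0, 9.67). The perpendicularity gives KR at right angles to EK, so KR runs at -51.1°; with |KR| = 8.1, R = (17.1, 3.37). ∠KRV = 89.7° gives RV at -141° from the x-axis; with |RV| = 20.7, V = (0.894, -9.55). ∠RVU = 144.3° gives VU at -177° from the x-axis; with |VU| = 15.0, U = (-14.1, -10.3). VU is perpendicular to UP, so UP runs at 92.9°; with |UP| = 23.2, P = (-15.3, 12.9). ∠UPF = 58.2° gives PF at -28.9° from the x-axis; with |PF| = 28.6, F = (9.78, -0.958). Then |KF| = |F − K| = 10.9.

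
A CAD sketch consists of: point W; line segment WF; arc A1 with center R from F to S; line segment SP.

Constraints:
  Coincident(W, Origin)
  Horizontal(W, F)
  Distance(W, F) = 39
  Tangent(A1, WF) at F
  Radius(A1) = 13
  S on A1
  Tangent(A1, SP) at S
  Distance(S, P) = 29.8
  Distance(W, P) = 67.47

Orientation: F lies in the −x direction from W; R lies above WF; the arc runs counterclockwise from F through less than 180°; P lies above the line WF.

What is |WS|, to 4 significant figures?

37.75

W is at the origin; W and F share the same y with |WF| = 39.0 and F on the −x side, so F = (-39.00, 0.000). Since A1 is tangent to WF there, RF ⟂ WF, so R = F + (0, 13) = (-39.00, 13.00). Since RS ⟂ SP (tangency), |RP| = √(13.0² + 29.8²) = 32.51 regardless of where S sits on A1. So P lies on both circle(W, 67.47) and circle(R, 32.51); the above-WF intersection is P = (-52.25, 42.69). S is the foot of the tangent from P: S = (-30.24, 22.60).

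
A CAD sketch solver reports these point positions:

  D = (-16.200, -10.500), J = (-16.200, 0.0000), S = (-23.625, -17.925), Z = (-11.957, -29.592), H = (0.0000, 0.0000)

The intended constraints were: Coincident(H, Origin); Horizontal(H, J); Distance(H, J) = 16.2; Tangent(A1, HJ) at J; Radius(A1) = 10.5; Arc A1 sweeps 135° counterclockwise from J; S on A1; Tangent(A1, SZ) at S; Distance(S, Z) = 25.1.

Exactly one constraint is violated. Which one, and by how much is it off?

Distance(S, Z) = 25.1 — off by 8.60.

H = (0.00, 0.00) ✓; H.y = 0.00, J.y = 0.00 ✓; |HJ| = 16.20 ✓; ∠(DJ, JH) = 90.00° ✓; |DJ| = 10.50 ✓; bearing(D→S) − bearing(D→J) = 135.0° ✓; |DS| = 10.50 ✓; ∠(DS, SZ) = 90.00° ✓; |SZ| = 16.50 ✗.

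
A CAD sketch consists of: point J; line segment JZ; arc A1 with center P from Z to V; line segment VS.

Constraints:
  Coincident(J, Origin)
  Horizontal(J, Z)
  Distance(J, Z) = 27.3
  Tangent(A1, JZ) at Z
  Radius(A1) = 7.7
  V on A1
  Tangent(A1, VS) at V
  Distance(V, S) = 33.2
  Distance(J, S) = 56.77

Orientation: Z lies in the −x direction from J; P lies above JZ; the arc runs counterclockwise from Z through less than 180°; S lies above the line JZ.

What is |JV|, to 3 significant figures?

24.6

J is at the origin; JZ is horizontal with |JZ| = 27.3 and Z on the −x side, so Z = (-27.3, 0.00). A1 meets JZ tangentially, so PZ is at right angles to JZ, so P = Z + (0, 7.7) = (-27.3, 7.70). Since PV ⟂ VS (tangency), |PS| = √(7.7² + 33.2²) = 34.1 regardless of where V sits on A1. So S lies on both circle(J, 56.77) and circle(P, 34.1); the above-JZ intersection is S = (-41.6, 38.6). V is the foot of the tangent from S: V = (-21.2, 12.4).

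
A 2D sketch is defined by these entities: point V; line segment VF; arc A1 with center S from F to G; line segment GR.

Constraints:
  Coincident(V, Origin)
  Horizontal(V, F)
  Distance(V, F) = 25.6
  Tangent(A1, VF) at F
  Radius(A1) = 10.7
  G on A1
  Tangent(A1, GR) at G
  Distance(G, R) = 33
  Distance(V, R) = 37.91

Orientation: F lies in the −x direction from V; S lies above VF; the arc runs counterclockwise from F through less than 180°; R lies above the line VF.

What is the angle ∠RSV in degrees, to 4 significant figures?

73.83°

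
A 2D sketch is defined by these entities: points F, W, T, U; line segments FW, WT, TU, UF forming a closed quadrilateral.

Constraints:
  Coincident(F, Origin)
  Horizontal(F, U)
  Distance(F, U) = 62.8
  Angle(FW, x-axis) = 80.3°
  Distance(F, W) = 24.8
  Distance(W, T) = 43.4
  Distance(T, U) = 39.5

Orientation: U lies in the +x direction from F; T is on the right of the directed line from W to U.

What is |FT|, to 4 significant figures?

28.85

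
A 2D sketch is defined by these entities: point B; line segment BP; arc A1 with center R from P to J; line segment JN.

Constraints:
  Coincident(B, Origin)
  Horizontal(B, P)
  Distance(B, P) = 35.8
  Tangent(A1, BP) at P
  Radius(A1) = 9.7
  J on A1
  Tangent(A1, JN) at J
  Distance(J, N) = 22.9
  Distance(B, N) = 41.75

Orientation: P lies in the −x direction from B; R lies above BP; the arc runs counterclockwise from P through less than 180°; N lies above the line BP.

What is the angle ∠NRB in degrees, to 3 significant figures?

82.2°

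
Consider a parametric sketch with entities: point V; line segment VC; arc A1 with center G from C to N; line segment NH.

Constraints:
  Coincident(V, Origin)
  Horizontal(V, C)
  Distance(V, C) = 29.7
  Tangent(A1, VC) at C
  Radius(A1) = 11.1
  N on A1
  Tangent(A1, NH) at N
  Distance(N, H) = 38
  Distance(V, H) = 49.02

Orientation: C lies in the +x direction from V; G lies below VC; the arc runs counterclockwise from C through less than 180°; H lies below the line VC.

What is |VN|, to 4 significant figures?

21.00

Checks: V.y = 0.00, C.y = 0.00 ✓; |GN| = 11.10 ✓; ∠(GN, NH) = 90.00° ✓; |NH| = 38.00 ✓; |VH| = 49.02 ✓.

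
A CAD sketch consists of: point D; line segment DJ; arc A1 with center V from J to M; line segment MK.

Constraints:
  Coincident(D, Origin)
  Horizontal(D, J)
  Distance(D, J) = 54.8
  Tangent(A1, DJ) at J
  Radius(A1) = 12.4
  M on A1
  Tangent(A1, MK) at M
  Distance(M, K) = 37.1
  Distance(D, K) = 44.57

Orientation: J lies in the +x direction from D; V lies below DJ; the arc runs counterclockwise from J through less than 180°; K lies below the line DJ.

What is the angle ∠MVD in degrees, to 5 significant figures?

19.424°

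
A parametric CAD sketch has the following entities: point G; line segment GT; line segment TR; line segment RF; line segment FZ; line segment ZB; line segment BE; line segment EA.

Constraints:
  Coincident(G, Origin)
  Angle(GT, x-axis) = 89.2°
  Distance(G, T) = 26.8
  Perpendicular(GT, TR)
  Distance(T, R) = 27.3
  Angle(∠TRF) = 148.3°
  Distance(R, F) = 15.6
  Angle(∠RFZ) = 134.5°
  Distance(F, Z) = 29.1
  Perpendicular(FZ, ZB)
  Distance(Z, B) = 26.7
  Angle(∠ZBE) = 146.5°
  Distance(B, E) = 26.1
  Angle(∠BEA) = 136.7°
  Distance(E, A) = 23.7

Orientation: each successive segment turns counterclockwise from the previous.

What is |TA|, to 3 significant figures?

18.3

∠ZBE = 146.5° gives BE at 19.9° from the x-axis; with |BE| = 26.1, E = (3.34, -6.51). ∠BEA = 136.7° gives EA at 63.2° from the x-axis; with |EA| = 23.7, A = (14.0, 14.6). Then |TA| = |A − T| = 18.3.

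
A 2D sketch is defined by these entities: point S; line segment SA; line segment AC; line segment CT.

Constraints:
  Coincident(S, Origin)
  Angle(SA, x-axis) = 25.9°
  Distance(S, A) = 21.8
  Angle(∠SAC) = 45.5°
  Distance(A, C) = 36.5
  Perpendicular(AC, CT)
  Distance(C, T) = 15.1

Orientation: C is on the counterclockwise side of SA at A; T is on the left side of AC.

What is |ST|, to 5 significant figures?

21.225

S is at the origin; SA runs at 25.9° with length 21.8, so A = 21.8·(cos 25.9°, sin 25.9°) = (19.610, 9.5223). ∠SAC = 45.5°, so AC runs at 25.9° + (180° − 45.5°) = 160.40° from the x-axis; with |AC| = 36.5, C = A + 36.5·(cos 160.40°, sin 160.40°) = (-14.775, 21.766). The perpendicularity gives CT at right angles to AC; with |CT| = 15.1 on the left of AC, T = C + 15.1·(-0.33545, -0.94206) = (-19.840, 7.5412). Then |ST| = |T − S| = 21.225.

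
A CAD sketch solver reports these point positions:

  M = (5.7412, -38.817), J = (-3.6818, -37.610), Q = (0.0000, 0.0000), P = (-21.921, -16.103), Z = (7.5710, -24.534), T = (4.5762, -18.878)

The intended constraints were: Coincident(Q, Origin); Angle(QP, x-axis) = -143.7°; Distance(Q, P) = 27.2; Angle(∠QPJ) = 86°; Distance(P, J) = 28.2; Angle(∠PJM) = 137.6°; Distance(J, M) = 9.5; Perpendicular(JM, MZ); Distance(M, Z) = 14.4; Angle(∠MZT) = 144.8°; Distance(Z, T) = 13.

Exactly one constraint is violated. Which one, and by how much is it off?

Distance(Z, T) = 13 — off by 6.60.

Q = (0.00, 0.00) ✓; QP at -143.7° ✓; |QP| = 27.20 ✓; ∠QPJ = 86.00° ✓; |PJ| = 28.20 ✓; ∠PJM = 137.6° ✓; |JM| = 9.500 ✓; ∠(JM, MZ) = 90.00° ✓; |MZ| = 14.40 ✓; ∠MZT = 144.8° ✓; |ZT| = 6.400 ✗.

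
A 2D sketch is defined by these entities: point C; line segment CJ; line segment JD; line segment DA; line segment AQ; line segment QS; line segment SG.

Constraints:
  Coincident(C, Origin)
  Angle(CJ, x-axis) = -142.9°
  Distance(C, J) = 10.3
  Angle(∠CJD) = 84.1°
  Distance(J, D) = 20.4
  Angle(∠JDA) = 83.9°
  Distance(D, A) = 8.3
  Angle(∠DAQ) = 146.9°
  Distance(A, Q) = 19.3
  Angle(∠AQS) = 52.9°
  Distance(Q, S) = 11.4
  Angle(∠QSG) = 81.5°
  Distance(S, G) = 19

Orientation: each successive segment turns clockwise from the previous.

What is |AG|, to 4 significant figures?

4.566

∠AQS = 52.9° gives QS at -135.1° from the x-axis; with |QS| = 11.4, S = (-0.2295, 4.024). ∠QSG = 81.5° gives SG at 126.4° from the x-axis; with |SG| = 19.0, G = (-11.50, 19.32). Then |AG| = |G − A| = 4.566.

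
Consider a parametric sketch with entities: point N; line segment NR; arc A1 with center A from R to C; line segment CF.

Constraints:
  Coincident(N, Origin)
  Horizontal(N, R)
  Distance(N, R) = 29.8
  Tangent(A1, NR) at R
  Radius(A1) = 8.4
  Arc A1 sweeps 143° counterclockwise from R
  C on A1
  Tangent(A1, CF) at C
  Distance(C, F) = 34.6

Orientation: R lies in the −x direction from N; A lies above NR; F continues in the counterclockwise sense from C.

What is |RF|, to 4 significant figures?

42.44

On A1, R sits at bearing -90° from A; a 143° counterclockwise sweep puts C at bearing 53°, so C = A + 8.4·(cos 53°, sin 53°) = (-24.74, 15.11). The tangent condition forces AC to be normal to CF, so CF runs along (−sin 53°, cos 53°); with |CF| = 34.6, F = (-52.38, 35.93). Then |RF| = |F − R| = 42.44.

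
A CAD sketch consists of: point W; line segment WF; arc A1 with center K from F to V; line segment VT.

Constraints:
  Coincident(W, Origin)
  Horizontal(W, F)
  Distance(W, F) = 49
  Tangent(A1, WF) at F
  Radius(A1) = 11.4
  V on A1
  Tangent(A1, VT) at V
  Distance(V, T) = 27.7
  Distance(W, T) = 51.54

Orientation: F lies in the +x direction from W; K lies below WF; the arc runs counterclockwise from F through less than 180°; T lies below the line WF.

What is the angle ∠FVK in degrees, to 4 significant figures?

47.78°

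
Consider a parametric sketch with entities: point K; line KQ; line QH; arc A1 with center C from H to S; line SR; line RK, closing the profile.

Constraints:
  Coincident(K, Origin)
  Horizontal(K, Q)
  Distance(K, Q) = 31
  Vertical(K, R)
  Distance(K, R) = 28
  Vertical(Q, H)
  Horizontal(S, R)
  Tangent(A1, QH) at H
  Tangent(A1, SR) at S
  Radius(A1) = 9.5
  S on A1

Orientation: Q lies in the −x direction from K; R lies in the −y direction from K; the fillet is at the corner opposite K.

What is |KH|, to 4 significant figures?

36.10

K is at the origin; KQ is horizontal with |KQ| = 31.0 and Q on the −x side, so Q = (-31.00, 0.000). K and R share the same x with |KR| = 28.0 and R on the −y side, so R = (0.000, -28.00). The virtual corner opposite K is at (-31.00, -28.00). Tangency of A1 to QH means the radius CH is perpendicular to QH and tangency of A1 to SR means the radius CS is perpendicular to SR, with radius 9.5, so the center C sits 9.5 in from both sides at C = (-21.50, -18.50). That places the tangent points at H = (-31.00, -18.50) on QH and S = (-21.50, -28.00) on SR. Then |KH| = |H − K| = 36.10.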